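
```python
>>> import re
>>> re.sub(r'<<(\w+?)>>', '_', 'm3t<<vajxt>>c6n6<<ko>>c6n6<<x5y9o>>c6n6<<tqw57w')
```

'm3t_c6n6_c6n6_c6n6<<tqw57w'

Each match is replaced by '_'.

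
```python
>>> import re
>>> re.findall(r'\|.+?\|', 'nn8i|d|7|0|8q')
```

Lazy quantifiers expand one character at a time until the remainder of the pattern can match.
Scanning left to right: at [4:7] → '|d|'; at [8:11] → '|0|'.
No capturing groups, so `findall` returns the 2 full match strings.

['|d|', '|0|']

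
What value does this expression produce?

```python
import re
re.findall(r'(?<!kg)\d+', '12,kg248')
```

['12', '48']

The negative lookahead/lookbehind blocks any match where the forbidden context is present.
`findall` yields the raw match text (2 of them) because the pattern has no groups.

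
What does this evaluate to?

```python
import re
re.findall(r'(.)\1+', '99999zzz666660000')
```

['9', 'z', '6', '0']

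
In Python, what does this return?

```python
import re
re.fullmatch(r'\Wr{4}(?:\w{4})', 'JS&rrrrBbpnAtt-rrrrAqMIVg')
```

`re.fullmatch` requires the pattern to consume the entire string.
Here there's no way to consume every character, so the call returns None.

None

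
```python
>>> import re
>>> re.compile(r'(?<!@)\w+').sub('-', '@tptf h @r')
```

'@t- - @r'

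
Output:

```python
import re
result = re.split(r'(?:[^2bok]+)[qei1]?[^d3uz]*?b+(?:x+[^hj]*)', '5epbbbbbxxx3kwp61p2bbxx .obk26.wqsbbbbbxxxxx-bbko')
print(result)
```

['', '']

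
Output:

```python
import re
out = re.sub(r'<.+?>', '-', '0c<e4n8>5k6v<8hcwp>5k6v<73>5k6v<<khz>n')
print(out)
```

0c-5k6v-5k6v-5k6v-n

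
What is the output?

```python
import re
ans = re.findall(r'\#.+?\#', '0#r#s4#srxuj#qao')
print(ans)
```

Lazy quantifiers expand one character at a time until the remainder of the pattern can match.
Walking the string: at [1:4] → '#r#'; at [6:13] → '#srxuj#'.
With no groups in the pattern, `findall` gives back each whole match — 2 here.

['#r#', '#srxuj#']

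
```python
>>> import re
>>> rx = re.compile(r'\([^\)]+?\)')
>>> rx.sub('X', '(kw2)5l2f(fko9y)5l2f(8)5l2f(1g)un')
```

'X5l2fX5l2fX5l2fXun'

Matches: at [0:5] → '(kw2)'; at [9:16] → '(fko9y)'; at [20:23] → '(8)'; at [27:31] → '(1g)'.
Every occurrence is swapped for 'X'.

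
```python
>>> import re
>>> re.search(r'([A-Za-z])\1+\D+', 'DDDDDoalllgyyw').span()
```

After group 1 captures some text, `\1` only succeeds where that same text appears again.
`re.search` scans for the first position where the pattern succeeds.
The match spans [0:14] → 'DDDDDoalllgyyw'.
Captured: group 1 = 'D'.

(0, 14)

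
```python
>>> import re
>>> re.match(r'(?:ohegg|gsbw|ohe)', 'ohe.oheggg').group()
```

'ohe'

`re.match` won't scan ahead — the pattern has to work from the very first character.
The match spans [0:3] → 'ohe'.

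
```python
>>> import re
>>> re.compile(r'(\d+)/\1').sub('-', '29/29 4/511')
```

'- 4/511'

A backreference is literal: `\1` must see the identical characters the first group matched.
Matches: at [0:5] → '29/29'.
Every occurrence is swapped for '-'.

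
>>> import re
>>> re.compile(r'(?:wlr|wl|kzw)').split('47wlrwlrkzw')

Alternation tries branches left to right and keeps the first one that lets the overall match succeed at that position.
Matches to split on: at [2:5] → 'wlr'; at [5:8] → 'wlr'; at [8:11] → 'kzw'.
Splitting on the pattern gives 4 pieces.

['47', '', '', '']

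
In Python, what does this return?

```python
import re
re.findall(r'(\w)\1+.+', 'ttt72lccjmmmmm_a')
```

['t']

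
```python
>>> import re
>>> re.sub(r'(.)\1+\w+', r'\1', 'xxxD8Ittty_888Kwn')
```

The backreference `\1` re-matches whatever the first group consumed, character for character.
Matches: at [0:17] → 'xxxD8Ittty_888Kwn'.
Each match is replaced using the text its own group 1 captured.

'x'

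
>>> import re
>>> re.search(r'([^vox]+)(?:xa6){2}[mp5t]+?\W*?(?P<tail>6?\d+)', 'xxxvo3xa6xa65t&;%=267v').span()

(5, 21)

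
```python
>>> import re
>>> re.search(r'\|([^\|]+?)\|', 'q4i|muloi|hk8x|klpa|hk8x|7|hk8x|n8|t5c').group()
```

The match spans [3:10] → '|muloi|'.

'|muloi|'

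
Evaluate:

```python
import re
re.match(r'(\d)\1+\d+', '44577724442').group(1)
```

'4'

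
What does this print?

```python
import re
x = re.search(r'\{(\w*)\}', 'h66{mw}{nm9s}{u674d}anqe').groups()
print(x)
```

The match spans [3:7] → '{mw}'.
Captured: group 1 = 'mw'.

('mw',)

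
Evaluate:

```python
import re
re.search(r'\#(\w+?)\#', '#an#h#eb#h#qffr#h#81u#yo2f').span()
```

(0, 4)

`re.search` tries every starting position until one works.
The match spans [0:4] → '#an#'.
Captured: group 1 = 'an'.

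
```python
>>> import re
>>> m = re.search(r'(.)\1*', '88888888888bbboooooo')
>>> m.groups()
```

('8',)

The backreference `\1` re-matches whatever the first group consumed, character for character.
Unlike `match`, `search` isn't anchored — it looks for the pattern anywhere in the string.
The match spans [0:11] → '88888888888'.
Captured: group 1 = '8'.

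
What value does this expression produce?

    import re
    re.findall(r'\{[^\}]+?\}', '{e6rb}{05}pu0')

Matches: at [0:6] → '{e6rb}'; at [6:10] → '{05}'.
With no groups in the pattern, `findall` gives back each whole match — 2 here.

['{e6rb}', '{05}']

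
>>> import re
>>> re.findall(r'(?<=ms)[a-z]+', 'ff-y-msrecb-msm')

Because the assertion is zero-width, the text it checks is not consumed and won't appear in the result.
Scanning left to right: at [7:11] → 'recb'; at [14:15] → 'm'.
`findall` yields the raw match text (2 of them) because the pattern has no groups.

['recb', 'm']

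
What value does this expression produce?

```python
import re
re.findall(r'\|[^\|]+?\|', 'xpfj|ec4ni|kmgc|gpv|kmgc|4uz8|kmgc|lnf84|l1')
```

Since nothing is captured, `findall` lists the 4 matched substrings directly.

['|ec4ni|', '|gpv|', '|4uz8|', '|lnf84|']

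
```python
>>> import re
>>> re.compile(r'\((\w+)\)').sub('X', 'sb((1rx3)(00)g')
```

'sb(XXg'

Every occurrence is swapped for 'X'.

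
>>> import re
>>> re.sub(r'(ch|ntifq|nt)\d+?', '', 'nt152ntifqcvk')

'52ntifqcvk'

Matches: at [0:3] → 'nt1'.
Every occurrence is swapped for ''.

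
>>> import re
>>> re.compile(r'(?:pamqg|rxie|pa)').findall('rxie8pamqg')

`|` is ordered: at each position the engine commits to the first alternative that works.
Matches: at [0:4] → 'rxie'; at [5:10] → 'pamqg'.
`findall` yields the raw match text (2 of them) because the pattern has no groups.

['rxie', 'pamqg']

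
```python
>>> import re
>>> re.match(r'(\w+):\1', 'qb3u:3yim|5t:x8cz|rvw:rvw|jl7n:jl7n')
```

None

`\1` has to match the exact text group 1 already captured.
`re.match` won't scan ahead — the pattern has to work from the very first character.
Here the string doesn't start with a match, so the call returns None.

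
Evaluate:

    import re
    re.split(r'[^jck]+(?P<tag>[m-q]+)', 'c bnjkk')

['c', 'n', 'jkk']

The pattern matches one or more of any character except [jck]; then one or more of a character in [m-q] (captured as 'tag').
Matches to split on: at [1:4] → ' bn'.
The group in the pattern means `split` returns the separators' captures alongside the pieces.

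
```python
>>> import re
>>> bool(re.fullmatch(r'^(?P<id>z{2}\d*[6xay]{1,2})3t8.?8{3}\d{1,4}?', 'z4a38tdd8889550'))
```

The pattern matches anchored at the start of the string; then exactly 2 of the literal 'z', then zero or more of a digit, then 1 to 2 of one of [6xay] (captured as 'id'); then the literal '3t8', then optionally any character; then exactly 3 of a literal '8', then 1 to 4 of a digit (lazy).
`re.fullmatch` requires the pattern to consume the entire string.
Here the string isn't matched end-to-end, so the call returns None, and `bool(None)` is False.

False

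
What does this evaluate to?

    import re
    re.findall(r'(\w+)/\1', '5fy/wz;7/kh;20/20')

['20']

The backreference `\1` re-matches whatever the first group consumed, character for character.
Walking the string: at [12:17] match '20/20', group 1 = '20'.
One capturing group, so `findall` returns just the captured substring from the one match — 1 in all.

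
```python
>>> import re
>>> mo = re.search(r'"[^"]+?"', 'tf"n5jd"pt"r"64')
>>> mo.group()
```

Unlike `match`, `search` isn't anchored — it looks for the pattern anywhere in the string.
The match spans [2:8] → '"n5jd"'.

'"n5jd"'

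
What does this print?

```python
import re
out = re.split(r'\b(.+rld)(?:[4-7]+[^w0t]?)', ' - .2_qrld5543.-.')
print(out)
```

[' - .', '2_qrld', '.-.']

The pattern matches a word boundary (`\b`, zero-width); then one or more of any character, then the literal 'rld' (captured); then one or more of a character in [4-7], then optionally any character except [w0t] (non-capturing group).
`re.split` interleaves the captured-group text with the surrounding fragments.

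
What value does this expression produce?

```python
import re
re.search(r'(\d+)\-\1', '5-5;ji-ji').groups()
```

The backreference `\1` re-matches whatever the first group consumed, character for character.
`re.search` scans for the first position where the pattern succeeds.
The match spans [0:3] → '5-5'.
Captured: group 1 = '5'.

('5',)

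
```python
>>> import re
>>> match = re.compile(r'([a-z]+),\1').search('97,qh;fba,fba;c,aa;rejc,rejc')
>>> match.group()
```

'fba,fba'

After group 1 captures some text, `\1` only succeeds where that same text appears again.
`search` walks the string left to right and returns the first match it finds.
The match spans [6:13] → 'fba,fba'.
Captured: group 1 = 'fba'.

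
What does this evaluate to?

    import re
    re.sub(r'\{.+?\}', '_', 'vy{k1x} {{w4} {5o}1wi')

The `?` after the quantifier makes it lazy — it takes as little as possible before letting the rest of the pattern try.
Every occurrence is swapped for '_'.

'vy_ _ _1wi'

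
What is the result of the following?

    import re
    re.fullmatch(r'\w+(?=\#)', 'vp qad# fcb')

`re.fullmatch` requires the pattern to consume the entire string.
Here there's no way to consume every character, so the call returns None.

None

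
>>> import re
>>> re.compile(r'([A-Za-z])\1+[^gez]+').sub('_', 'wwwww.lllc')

'_'

The backreference `\1` re-matches whatever the first group consumed, character for character.
Each match is replaced by '_'.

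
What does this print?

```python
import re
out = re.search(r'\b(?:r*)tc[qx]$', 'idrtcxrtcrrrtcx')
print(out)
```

None

Pattern: a word boundary (`\b`, zero-width); then zero or more of a literal 'r' (non-capturing group); then the literal 'tc', then one of [qx]; then anchored at the end.
`search` walks the string left to right and returns the first match it finds.
Here no position works, so the call returns None.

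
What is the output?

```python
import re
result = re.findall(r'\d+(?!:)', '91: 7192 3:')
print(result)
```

['9', '7192']

The negative lookahead/lookbehind blocks any match where the forbidden context is present.
Matches: at [0:1] → '9'; at [4:8] → '7192'.
Since nothing is captured, `findall` lists the 2 matched substrings directly.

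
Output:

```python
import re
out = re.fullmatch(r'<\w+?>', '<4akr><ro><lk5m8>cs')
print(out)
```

None

`fullmatch` succeeds only if the pattern covers the string from start to end.
Here the pattern can't cover the whole string, so the call returns None.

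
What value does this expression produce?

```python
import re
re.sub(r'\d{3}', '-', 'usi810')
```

'usi-'

Each match is replaced by '-'.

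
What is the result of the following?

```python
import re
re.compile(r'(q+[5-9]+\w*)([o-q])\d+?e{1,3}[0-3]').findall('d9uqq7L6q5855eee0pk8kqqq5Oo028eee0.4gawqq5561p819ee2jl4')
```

[('qq7L6q5855eee0pk8kqqq5O', 'o'), ('qq5561', 'p')]

The pattern matches one or more of the literal 'q', then one or more of a character in [5-9], then zero or more of a word character (captured); then a character in [o-q] (captured); then one or more of a digit (lazy), then 1 to 3 of the literal 'e', then a character in [0-3].
2 groups means each result is a tuple of 2 captured strings — 2 here.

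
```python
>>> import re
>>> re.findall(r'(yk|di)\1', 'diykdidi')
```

The backreference `\1` re-matches whatever the first group consumed, character for character.
Walking the string: at [4:8] match 'didi', group 1 = 'di'.
Because there's exactly one group, `findall` drops the full match and keeps group 1 from the one hit.

['di']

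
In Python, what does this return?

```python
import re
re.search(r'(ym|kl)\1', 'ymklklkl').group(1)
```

After group 1 captures some text, `\1` only succeeds where that same text appears again.
`re.search` scans for the first position where the pattern succeeds.
The match spans [2:6] → 'klkl'.
Captured: group 1 = 'kl'.

'kl'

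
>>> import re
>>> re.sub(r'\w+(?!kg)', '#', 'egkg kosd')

'# #'

Because the assertion is negative and zero-width, positions next to the forbidden text are skipped.
Each match is replaced by '#'.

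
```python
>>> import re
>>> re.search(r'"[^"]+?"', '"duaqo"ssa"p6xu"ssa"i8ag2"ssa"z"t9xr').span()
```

(0, 7)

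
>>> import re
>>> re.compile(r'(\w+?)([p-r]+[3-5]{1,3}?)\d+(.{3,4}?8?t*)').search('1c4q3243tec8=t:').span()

(0, 12)

This matches one or more of a word character (lazy) (captured); then one or more of a character in [p-r], then 1 to 3 of a character in [3-5] (lazy) (captured); then one or more of a digit; then 3 to 4 of any character (lazy), then optionally the literal '8', then zero or more of a literal 't' (captured).
`search` walks the string left to right and returns the first match it finds.
The match spans [0:12] → '1c4q3243tec8'.
Captured: group 1 = '1c4', group 2 = 'q3', group 3 = 'tec8'.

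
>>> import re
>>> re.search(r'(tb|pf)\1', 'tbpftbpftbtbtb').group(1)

'tb'

The match spans [8:12] → 'tbtb'.
Captured: group 1 = 'tb'.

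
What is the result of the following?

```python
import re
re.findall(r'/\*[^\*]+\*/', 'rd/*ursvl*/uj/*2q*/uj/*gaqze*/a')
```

With no groups in the pattern, `findall` gives back each whole match — 3 here.

['/*ursvl*/', '/*2q*/', '/*gaqze*/']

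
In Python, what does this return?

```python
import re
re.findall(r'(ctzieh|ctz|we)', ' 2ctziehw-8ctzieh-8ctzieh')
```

['ctzieh', 'ctzieh', 'ctzieh']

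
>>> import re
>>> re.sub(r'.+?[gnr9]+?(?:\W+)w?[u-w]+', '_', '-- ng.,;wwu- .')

`sub` substitutes '_' at each match site.

'_- .'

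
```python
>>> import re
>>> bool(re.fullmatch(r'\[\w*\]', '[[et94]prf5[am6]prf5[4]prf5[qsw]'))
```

False

`re.fullmatch` requires the pattern to consume the entire string.
Here the string isn't matched end-to-end, so the call returns None, and `bool(None)` is False.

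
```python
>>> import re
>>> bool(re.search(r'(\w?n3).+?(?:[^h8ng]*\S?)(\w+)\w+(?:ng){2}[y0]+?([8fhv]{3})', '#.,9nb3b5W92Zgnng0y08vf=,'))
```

False

The pattern matches optionally a word character, then the literal 'n3' (captured); then one or more of any character (lazy); then zero or more of any character except [h8ng], then optionally a non-whitespace character (non-capturing group); then one or more of a word character (captured); then one or more of a word character, then the literal 'ng' repeated 2 times, then one or more of one of [y0] (lazy); then exactly 3 of one of [8fhv] (captured).
`re.search` scans for the first position where the pattern succeeds.
Here nothing in the string fits, so the call returns None, and `bool(None)` is False.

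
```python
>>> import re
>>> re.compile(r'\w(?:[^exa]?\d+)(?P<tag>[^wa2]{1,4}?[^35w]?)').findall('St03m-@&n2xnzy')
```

The pattern matches a word character; then optionally any character except [exa], then one or more of a digit (non-capturing group); then 1 to 4 of any character except [wa2] (lazy), then optionally any character except [35w] (captured as 'tag').
Walking the string: at [0:6] match 'St03m-', group 1 = 'm-'; at [8:12] match 'n2xn', group 1 = 'xn'.
One capturing group, so `findall` returns just the captured substring from each match — 2 in all.

['m-', 'xn']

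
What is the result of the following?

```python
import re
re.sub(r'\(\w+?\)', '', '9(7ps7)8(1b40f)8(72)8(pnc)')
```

'9888'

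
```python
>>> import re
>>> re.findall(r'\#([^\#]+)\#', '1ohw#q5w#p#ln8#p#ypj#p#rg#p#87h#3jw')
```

['q5w', 'ln8', 'ypj', 'rg', '87h']

Matches: at [4:9] match '#q5w#', group 1 = 'q5w'; at [10:15] match '#ln8#', group 1 = 'ln8'; at [16:21] match '#ypj#', group 1 = 'ypj'; at [22:26] match '#rg#', group 1 = 'rg'; at [27:32] match '#87h#', group 1 = '87h'.
One capturing group, so `findall` returns just the captured substring from each match — 5 in all.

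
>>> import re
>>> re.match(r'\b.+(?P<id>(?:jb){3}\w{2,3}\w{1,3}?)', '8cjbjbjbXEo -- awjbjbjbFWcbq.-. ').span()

(0, 27)

This matches a word boundary (`\b`, zero-width); then one or more of any character; then the literal 'jb' repeated 3 times, then 2 to 3 of a word character, then 1 to 3 of a word character (lazy) (captured as 'id').
Because the quantifier is non-greedy, it stops expanding at the earliest point where the rest of the pattern can succeed.
`re.match` only tries the pattern at the start of the string.
The match spans [0:27] → '8cjbjbjbXEo -- awjbjbjbFWcb'.
Captured: group 1 = 'jbjbjbFWcb'.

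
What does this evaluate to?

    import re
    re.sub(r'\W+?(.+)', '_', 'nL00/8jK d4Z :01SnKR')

'nL00_'

`sub` substitutes '_' at each match site.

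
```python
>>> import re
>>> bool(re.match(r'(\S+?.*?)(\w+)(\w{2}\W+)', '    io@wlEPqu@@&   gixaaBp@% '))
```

False

`re.match` won't scan ahead — the pattern has to work from the very first character.
Here position 0 doesn't satisfy it, so the call returns None, and `bool(None)` is False.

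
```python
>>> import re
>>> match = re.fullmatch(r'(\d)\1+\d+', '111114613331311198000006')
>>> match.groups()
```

The match spans [0:24] → '111114613331311198000006'.
Captured: group 1 = '1'.

('1',)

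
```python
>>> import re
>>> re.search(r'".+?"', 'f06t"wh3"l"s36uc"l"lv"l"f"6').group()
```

`re.search` scans for the first position where the pattern succeeds.
The match spans [4:9] → '"wh3"'.

'"wh3"'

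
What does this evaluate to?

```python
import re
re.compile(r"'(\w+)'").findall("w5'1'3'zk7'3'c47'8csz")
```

Scanning left to right: at [2:5] match "'1'", group 1 = '1'; at [6:11] match "'zk7'", group 1 = 'zk7'; at [12:17] match "'c47'", group 1 = 'c47'.
Because there's exactly one group, `findall` drops the full match and keeps group 1 from each hit.

['1', 'zk7', 'c47']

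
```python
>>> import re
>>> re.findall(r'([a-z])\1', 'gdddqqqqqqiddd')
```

`\1` is not a pattern — it's the concrete string captured by group 1, re-applied verbatim.
Matches: at [1:3] match 'dd', group 1 = 'd'; at [4:6] match 'qq', group 1 = 'q'; at [6:8] match 'qq', group 1 = 'q'; at [8:10] match 'qq', group 1 = 'q'; at [11:13] match 'dd', group 1 = 'd'.
Because there's exactly one group, `findall` drops the full match and keeps group 1 from each hit.

['d', 'q', 'q', 'q', 'd']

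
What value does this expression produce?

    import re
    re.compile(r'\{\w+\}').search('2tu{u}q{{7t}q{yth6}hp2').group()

'{u}'

`re.search` scans for the first position where the pattern succeeds.
The match spans [3:6] → '{u}'.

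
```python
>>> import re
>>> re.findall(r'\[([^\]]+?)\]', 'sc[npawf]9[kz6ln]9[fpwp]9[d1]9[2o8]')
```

['npawf', 'kz6ln', 'fpwp', 'd1', '2o8']

`findall` collects group 1 from each match (5 total).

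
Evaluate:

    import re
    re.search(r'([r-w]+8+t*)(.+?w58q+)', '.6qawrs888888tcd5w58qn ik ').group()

'wrs888888tcd5w58q'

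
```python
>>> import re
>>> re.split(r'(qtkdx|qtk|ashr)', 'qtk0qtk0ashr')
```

The group in the pattern means `split` returns the separators' captures alongside the pieces.

['', 'qtk', '0', 'qtk', '0', 'ashr', '']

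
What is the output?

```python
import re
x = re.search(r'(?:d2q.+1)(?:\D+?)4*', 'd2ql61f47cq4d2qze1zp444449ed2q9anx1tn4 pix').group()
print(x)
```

d2ql61f47cq4d2qze1zp444449ed2q9anx1t

The `?` after the quantifier makes it lazy — it takes as little as possible before letting the rest of the pattern try.
The match spans [0:36] → 'd2ql61f47cq4d2qze1zp444449ed2q9anx1t'.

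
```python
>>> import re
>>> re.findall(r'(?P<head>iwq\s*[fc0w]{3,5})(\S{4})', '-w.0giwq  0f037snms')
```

[('iwq  0f0', '37sn')]

Pattern: the literal 'iwq', then zero or more of whitespace, then 3 to 5 of one of [fc0w] (captured as 'head'); then exactly 4 of a non-whitespace character (captured).
Walking the string: at [5:17] match 'iwq  0f037sn', groups = ('iwq  0f0', '37sn').
With 2 capturing groups, `findall` returns a 2-tuple per match.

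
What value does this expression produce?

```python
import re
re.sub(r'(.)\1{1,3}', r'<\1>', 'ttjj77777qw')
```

'<t><j><7>7qw'

After group 1 captures some text, `\1` only succeeds where that same text appears again.
Matches: at [0:2] → 'tt'; at [2:4] → 'jj'; at [4:8] → '7777'.
Each match is replaced using the text its own group 1 captured.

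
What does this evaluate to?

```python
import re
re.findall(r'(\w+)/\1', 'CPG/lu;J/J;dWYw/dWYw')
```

A backreference is literal: `\1` must see the identical characters the first group matched.
Because there's exactly one group, `findall` drops the full match and keeps group 1 from each hit.

['J', 'dWYw']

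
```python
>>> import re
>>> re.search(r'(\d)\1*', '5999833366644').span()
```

(0, 1)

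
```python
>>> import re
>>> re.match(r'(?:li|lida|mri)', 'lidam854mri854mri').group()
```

'li'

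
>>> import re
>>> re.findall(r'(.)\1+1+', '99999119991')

`\1` is not a pattern — it's the concrete string captured by group 1, re-applied verbatim.
Walking the string: at [0:7] match '9999911', group 1 = '9'; at [7:11] match '9991', group 1 = '9'.
Because there's exactly one group, `findall` drops the full match and keeps group 1 from each hit.

['9', '9']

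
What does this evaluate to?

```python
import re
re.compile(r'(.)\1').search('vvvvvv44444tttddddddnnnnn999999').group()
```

'vv'

`\1` is not a pattern — it's the concrete string captured by group 1, re-applied verbatim.
`re.search` tries every starting position until one works.
The match spans [0:2] → 'vv'.
Captured: group 1 = 'v'.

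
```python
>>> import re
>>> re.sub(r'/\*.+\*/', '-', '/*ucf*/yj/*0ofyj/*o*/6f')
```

'-6f'

Matches: at [0:21] → '/*ucf*/yj/*0ofyj/*o*/'.
Each match is replaced by '-'.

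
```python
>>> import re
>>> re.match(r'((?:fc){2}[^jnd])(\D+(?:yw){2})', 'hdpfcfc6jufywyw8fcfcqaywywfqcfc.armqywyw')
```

None

This matches the literal 'fc' repeated 2 times, then any character except [jnd] (captured); then one or more of a non-digit, then the literal 'yw' repeated 2 times (captured).
`match` is anchored at position 0; if the pattern doesn't fit there, it returns None.
Here the pattern fails at index 0, so the call returns None.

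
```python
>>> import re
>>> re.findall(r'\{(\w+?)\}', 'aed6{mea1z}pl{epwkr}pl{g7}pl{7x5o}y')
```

Matches: at [4:11] match '{mea1z}', group 1 = 'mea1z'; at [13:20] match '{epwkr}', group 1 = 'epwkr'; at [22:26] match '{g7}', group 1 = 'g7'; at [28:34] match '{7x5o}', group 1 = '7x5o'.
`findall` collects group 1 from each match (4 total).

['mea1z', 'epwkr', 'g7', '7x5o']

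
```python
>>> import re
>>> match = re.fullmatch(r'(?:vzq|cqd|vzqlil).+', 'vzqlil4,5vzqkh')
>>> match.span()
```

For `fullmatch`, every character of the input must be accounted for by the pattern.
The match spans [0:14] → 'vzqlil4,5vzqkh'.

(0, 14)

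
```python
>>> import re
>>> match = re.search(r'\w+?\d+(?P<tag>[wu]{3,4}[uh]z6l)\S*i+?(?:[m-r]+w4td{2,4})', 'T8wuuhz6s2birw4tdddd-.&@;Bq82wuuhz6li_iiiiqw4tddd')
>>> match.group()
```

Pattern: one or more of a word character (lazy), then one or more of a digit; then 3 to 4 of one of [wu], then one of [uh], then the literal 'z6l' (captured as 'tag'); then zero or more of a non-whitespace character, then one or more of the literal 'i' (lazy); then one or more of a character in [m-r], then the literal 'w4t', then 2 to 4 of a literal 'd' (non-capturing group).
`re.search` tries every starting position until one works.
The match spans [25:49] → 'Bq82wuuhz6li_iiiiqw4tddd'.
Captured: group 1 = 'wuuhz6l'.

'Bq82wuuhz6li_iiiiqw4tddd'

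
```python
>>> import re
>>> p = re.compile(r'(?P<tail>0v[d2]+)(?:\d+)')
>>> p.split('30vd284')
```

['3', '0vd2', '']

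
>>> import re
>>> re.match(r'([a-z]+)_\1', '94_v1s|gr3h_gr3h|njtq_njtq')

`\1` has to match the exact text group 1 already captured.
`re.match` won't scan ahead — the pattern has to work from the very first character.
Here position 0 doesn't satisfy it, so the call returns None.

None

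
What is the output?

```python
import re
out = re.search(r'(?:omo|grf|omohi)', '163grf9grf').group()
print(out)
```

The match spans [3:6] → 'grf'.

grf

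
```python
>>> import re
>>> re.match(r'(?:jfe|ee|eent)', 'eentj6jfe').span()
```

Alternation tries branches left to right and keeps the first one that lets the overall match succeed at that position.
`match` is anchored at position 0; if the pattern doesn't fit there, it returns None.
The match spans [0:2] → 'ee'.

(0, 2)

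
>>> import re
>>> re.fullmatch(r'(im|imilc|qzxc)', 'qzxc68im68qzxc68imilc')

None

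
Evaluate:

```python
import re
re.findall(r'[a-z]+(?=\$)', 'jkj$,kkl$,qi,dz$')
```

['jkj', 'kkl', 'dz']

The positive lookaround only admits positions where the adjacent text matches; those characters stay outside the span.
Walking the string: at [0:3] → 'jkj'; at [5:8] → 'kkl'; at [13:15] → 'dz'.
Since nothing is captured, `findall` lists the 3 matched substrings directly.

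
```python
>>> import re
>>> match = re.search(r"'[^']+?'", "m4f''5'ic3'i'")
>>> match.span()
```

(4, 7)

`re.search` tries every starting position until one works.
The match spans [4:7] → "'5'".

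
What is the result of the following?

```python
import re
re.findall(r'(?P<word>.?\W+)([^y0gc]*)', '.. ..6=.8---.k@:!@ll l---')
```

The pattern matches optionally any character, then one or more of a non-word character (captured as 'word'); then zero or more of any character except [y0gc] (captured).
Matches: at [0:25] match '.. ..6=.8---.k@:!@ll l---', groups = ('.. ..', '6=.8---.k@:!@ll l---').
With 2 capturing groups, `findall` returns a 2-tuple per match.

[('.. ..', '6=.8---.k@:!@ll l---')]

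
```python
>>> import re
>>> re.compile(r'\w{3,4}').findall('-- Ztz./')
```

['Ztz']

This matches 3 to 4 of a word character.
With no groups in the pattern, `findall` gives back each whole match — 1 here.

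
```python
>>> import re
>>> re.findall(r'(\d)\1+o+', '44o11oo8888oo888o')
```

['4', '1', '8', '8']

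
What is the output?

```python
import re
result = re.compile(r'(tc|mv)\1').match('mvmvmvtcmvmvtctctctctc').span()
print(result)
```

(0, 4)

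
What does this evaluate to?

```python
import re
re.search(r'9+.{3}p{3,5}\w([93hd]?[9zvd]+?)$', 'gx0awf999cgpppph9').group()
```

'999cgpppph9'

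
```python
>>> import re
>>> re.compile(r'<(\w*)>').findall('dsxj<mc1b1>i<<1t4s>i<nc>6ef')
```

['mc1b1', '1t4s', 'nc']

Because there's exactly one group, `findall` drops the full match and keeps group 1 from each hit.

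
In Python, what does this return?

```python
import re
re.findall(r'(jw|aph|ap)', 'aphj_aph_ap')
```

['aph', 'aph', 'ap']

Alternation isn't longest-match — the leftmost alternative that fits at this position is chosen.
With a single group, `findall` returns only what that group captured — 3 items.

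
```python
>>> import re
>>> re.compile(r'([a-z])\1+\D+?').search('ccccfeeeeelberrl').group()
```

'ccccf'

`\1` is not a pattern — it's the concrete string captured by group 1, re-applied verbatim.
Unlike `match`, `search` isn't anchored — it looks for the pattern anywhere in the string.
The match spans [0:5] → 'ccccf'.
Captured: group 1 = 'c'.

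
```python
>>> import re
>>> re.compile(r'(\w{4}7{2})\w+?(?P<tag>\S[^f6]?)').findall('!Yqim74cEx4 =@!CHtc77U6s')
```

[('CHtc77', '6s')]

This matches exactly 4 of a word character, then exactly 2 of a literal '7' (captured); then one or more of a word character (lazy); then a non-whitespace character, then optionally any character except [f6] (captured as 'tag').
Walking the string: at [15:24] match 'CHtc77U6s', groups = ('CHtc77', '6s').
Multiple groups make `findall` return tuples — one 2-tuple for the one match.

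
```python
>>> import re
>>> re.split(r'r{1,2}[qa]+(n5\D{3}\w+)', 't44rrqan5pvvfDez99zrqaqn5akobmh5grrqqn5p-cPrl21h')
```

['t44', 'n5pvvfDez99zrqaqn5akobmh5grrqqn5p', '-cPrl21h']

`re.split` interleaves the captured-group text with the surrounding fragments.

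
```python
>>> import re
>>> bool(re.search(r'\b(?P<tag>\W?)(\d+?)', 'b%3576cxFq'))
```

This matches a word boundary (`\b`, zero-width); then optionally a non-word character (captured as 'tag'); then one or more of a digit (lazy) (captured).
The match spans [1:3] → '%3'.

True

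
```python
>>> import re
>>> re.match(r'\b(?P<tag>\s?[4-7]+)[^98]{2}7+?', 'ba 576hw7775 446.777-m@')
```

None

This matches a word boundary (`\b`, zero-width); then optionally whitespace, then one or more of a character in [4-7] (captured as 'tag'); then exactly 2 of any character except [98]; then one or more of a literal '7' (lazy).
`re.match` won't scan ahead — the pattern has to work from the very first character.
Here position 0 doesn't satisfy it, so the call returns None.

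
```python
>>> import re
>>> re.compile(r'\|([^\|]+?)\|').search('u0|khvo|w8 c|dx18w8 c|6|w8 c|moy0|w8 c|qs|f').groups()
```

The match spans [2:8] → '|khvo|'.
Captured: group 1 = 'khvo'.

('khvo',)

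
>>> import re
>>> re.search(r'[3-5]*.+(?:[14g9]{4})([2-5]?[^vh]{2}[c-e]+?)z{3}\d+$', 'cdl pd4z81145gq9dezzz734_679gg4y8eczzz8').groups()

The match spans [0:39] → 'cdl pd4z81145gq9dezzz734_679gg4y8eczzz8'.
Captured: group 1 = 'y8ec'.

('y8ec',)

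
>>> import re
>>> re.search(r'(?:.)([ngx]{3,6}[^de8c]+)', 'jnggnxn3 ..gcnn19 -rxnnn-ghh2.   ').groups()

The match spans [0:12] → 'jnggnxn3 ..g'.
Captured: group 1 = 'nggnxn3 ..g'.

('nggnxn3 ..g',)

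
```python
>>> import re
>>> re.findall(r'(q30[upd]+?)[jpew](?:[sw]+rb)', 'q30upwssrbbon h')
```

With the lazy modifier that quantifier settles for the fewest repetitions that let the rest of the pattern succeed (the atoms after it are unaffected and can still be greedy).
`findall` collects group 1 from the one match (1 total).

['q30u']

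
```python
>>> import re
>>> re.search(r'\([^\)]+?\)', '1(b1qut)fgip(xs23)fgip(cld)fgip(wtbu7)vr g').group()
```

'(b1qut)'

The match spans [1:8] → '(b1qut)'.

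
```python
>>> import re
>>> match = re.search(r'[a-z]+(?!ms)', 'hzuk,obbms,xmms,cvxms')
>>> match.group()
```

Because the assertion is negative and zero-width, positions next to the forbidden text are skipped.
The match spans [0:4] → 'hzuk'.

'hzuk'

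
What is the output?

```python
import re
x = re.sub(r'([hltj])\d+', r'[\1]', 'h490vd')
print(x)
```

[h]vd

The replacement refers to a captured group, so each match is rewritten using its own captured text.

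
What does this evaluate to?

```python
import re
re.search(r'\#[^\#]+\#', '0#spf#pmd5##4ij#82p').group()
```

'#spf#'

`re.search` tries every starting position until one works.
The match spans [1:6] → '#spf#'.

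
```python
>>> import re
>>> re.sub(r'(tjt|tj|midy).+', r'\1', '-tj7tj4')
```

'-tj'

Matches: at [1:7] → 'tj7tj4'.
Each match is replaced using the text its own group 1 captured.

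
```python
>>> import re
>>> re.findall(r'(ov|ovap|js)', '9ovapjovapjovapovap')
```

The regex engine tests alternatives in the order written; an earlier branch that matches wins even if a later one would match more.
Because there's exactly one group, `findall` drops the full match and keeps group 1 from each hit.

['ov', 'ov', 'ov', 'ov']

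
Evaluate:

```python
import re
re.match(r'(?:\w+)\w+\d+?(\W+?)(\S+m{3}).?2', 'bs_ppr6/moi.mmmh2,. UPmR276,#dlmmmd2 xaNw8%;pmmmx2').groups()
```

('/', 'moi.mmm')

The match spans [0:17] → 'bs_ppr6/moi.mmmh2'.
Captured: group 1 = '/', group 2 = 'moi.mmm'.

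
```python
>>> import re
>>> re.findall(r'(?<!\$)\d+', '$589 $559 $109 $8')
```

['89', '59', '09']

Because the assertion is negative and zero-width, positions next to the forbidden text are skipped.
Scanning left to right: at [2:4] → '89'; at [7:9] → '59'; at [12:14] → '09'.
`findall` yields the raw match text (3 of them) because the pattern has no groups.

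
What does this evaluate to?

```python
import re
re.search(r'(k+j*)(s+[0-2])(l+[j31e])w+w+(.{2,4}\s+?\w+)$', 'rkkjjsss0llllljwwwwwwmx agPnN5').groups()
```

('kkjj', 'sss0', 'lllllj', 'mx agPnN5')

The match spans [1:30] → 'kkjjsss0llllljwwwwwwmx agPnN5'.
Captured: group 1 = 'kkjj', group 2 = 'sss0', group 3 = 'lllllj', group 4 = 'mx agPnN5'.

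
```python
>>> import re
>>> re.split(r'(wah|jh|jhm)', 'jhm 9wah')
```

['', 'jh', 'm 9', 'wah', '']

`|` is ordered: at each position the engine commits to the first alternative that works.
Matches to split on: at [0:2] → 'jh'; at [5:8] → 'wah'.
Because the pattern has a capturing group, `split` also inserts each captured text between the pieces.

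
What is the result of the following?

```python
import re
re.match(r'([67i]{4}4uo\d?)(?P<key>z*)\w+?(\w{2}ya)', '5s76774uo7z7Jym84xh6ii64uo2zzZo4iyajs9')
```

None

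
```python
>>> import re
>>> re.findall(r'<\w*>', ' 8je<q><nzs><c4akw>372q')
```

Scanning left to right: at [4:7] → '<q>'; at [7:12] → '<nzs>'; at [12:19] → '<c4akw>'.
`findall` yields the raw match text (3 of them) because the pattern has no groups.

['<q>', '<nzs>', '<c4akw>']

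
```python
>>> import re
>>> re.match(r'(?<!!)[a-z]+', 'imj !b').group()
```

'imj'

A negative assertion filters positions out without eating any characters.
With `match`, the pattern is implicitly anchored at the beginning.
The match spans [0:3] → 'imj'.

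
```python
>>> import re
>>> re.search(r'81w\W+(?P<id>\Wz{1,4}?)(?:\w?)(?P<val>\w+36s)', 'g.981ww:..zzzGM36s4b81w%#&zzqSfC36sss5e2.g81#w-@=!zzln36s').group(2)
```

'qSfC36s'

This matches the literal '81w', then one or more of a non-word character; then a non-word character, then 1 to 4 of a literal 'z' (lazy) (captured as 'id'); then optionally a word character (non-capturing group); then one or more of a word character, then the literal '36s' (captured as 'val').
A `+?`/`*?`/`{m,n}?` starts at its minimum and grows only as far as needed for what follows to match.
`re.search` scans for the first position where the pattern succeeds.
The match spans [20:35] → '81w%#&zzqSfC36s'.
Captured: group 1 = '&z', group 2 = 'qSfC36s'.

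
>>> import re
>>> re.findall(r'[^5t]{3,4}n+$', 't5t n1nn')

With no groups in the pattern, `findall` gives back each whole match — 1 here.

[' n1nn']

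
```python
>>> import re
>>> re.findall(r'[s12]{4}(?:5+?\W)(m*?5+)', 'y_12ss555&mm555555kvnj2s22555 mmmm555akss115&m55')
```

['mm555555', 'mmmm555', 'm55']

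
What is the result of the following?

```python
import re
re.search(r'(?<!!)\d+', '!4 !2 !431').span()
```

(8, 10)

Because the assertion is negative and zero-width, positions next to the forbidden text are skipped.
`search` walks the string left to right and returns the first match it finds.
The match spans [8:10] → '31'.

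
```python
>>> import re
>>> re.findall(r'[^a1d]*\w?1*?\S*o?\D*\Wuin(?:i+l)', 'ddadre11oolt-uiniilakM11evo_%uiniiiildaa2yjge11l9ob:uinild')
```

Pattern: zero or more of any character except [a1d], then optionally a word character, then zero or more of the literal '1' (lazy); then zero or more of a non-whitespace character, then optionally a literal 'o'; then zero or more of a non-digit, then a non-word character, then the literal 'uin'; then one or more of a literal 'i', then a literal 'l' (non-capturing group).
Matches: at [0:57] → 'ddadre11oolt-uiniilakM11evo_%uiniiiildaa2yjge11l9ob:uinil'.
`findall` yields the raw match text (1 of them) because the pattern has no groups.

['ddadre11oolt-uiniilakM11evo_%uiniiiildaa2yjge11l9ob:uinil']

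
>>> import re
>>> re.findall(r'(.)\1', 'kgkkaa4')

`\1` has to match the exact text group 1 already captured.
`findall` collects group 1 from each match (2 total).

['k', 'a']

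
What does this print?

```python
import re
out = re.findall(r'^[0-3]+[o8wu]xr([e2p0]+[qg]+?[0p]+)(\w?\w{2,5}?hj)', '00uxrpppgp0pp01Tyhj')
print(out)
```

Pattern: anchored at the start of the string; then one or more of a character in [0-3], then one of [o8wu], then the literal 'xr'; then one or more of one of [e2p0], then one or more of one of [qg] (lazy), then one or more of one of [0p] (captured); then optionally a word character, then 2 to 5 of a word character (lazy), then the literal 'hj' (captured).
`findall` packs the 2 group values into a tuple for every match.

[('pppgp0pp0', '1Tyhj')]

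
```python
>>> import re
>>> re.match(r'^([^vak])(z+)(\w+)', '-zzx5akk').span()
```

`re.match` only tries the pattern at the start of the string.
The match spans [0:8] → '-zzx5akk'.

(0, 8)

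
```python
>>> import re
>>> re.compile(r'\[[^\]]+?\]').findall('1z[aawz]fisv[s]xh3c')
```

No capturing groups, so `findall` returns the 2 full match strings.

['[aawz]', '[s]']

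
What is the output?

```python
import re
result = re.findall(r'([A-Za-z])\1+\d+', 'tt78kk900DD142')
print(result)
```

['t', 'k', 'D']

After group 1 captures some text, `\1` only succeeds where that same text appears again.
`findall` collects group 1 from each match (3 total).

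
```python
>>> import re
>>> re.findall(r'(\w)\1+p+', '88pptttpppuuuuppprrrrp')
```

['8', 't', 'u', 'r']

`\1` has to match the exact text group 1 already captured.
Scanning left to right: at [0:4] match '88pp', group 1 = '8'; at [4:10] match 'tttppp', group 1 = 't'; at [10:17] match 'uuuuppp', group 1 = 'u'; at [17:22] match 'rrrrp', group 1 = 'r'.
`findall` collects group 1 from each match (4 total).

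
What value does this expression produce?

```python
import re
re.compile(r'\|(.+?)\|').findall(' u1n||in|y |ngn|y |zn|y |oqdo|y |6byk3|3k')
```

A `+?`/`*?`/`{m,n}?` starts at its minimum and grows only as far as needed for what follows to match.
One capturing group, so `findall` returns just the captured substring from each match — 5 in all.

['|in', 'ngn', 'zn', 'oqdo', '6byk3']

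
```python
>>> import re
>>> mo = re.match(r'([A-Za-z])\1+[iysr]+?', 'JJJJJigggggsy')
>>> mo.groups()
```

('J',)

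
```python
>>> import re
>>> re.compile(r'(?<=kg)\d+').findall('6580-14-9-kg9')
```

The positive lookaround only admits positions where the adjacent text matches; those characters stay outside the span.
Matches: at [12:13] → '9'.
Since nothing is captured, `findall` lists the 1 matched substring directly.

['9']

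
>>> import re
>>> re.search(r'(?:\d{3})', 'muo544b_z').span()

The match spans [3:6] → '544'.

(3, 6)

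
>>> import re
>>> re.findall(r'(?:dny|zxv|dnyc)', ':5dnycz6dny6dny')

['dny', 'dny', 'dny']

Branches in `(...|...)` are attempted left-to-right; the first branch that allows the whole pattern to succeed is taken.
Since nothing is captured, `findall` lists the 3 matched substrings directly.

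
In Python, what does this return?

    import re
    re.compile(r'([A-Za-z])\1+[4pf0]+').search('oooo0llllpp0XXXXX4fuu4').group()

A backreference is literal: `\1` must see the identical characters the first group matched.
The match spans [0:5] → 'oooo0'.

'oooo0'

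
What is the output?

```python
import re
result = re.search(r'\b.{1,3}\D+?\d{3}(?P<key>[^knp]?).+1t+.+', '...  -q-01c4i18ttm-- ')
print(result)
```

Here no position works, so the call returns None.

None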